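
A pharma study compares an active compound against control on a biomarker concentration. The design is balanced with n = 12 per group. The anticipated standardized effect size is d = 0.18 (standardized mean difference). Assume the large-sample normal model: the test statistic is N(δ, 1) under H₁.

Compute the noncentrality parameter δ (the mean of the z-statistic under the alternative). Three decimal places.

δ ≈ 0.441

δ = d·√(n/2) = 0.18 × √(12/2) = 0.4409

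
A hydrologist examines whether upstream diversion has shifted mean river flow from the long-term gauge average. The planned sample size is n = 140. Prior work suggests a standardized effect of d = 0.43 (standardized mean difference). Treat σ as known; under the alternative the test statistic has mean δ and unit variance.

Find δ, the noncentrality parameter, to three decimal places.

δ ≈ 5.088

δ = d·√n = 0.43 × √140 = 5.0878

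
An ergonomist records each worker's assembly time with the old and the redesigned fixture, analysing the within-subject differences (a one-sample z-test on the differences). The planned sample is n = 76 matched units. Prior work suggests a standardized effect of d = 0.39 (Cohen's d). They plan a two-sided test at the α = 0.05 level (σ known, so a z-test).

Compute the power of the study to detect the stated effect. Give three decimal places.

Noncentrality parameter: δ = d·√n = 0.39 × √76 = 3.3999
Two-sided α = 0.05 → critical value z_{0.025} = 1.960.
Power = Φ(δ − 1.960) + Φ(−δ − 1.960) = Φ(1.440) + Φ(-5.360) = 0.9251 + 0.0000 = 0.9251.

Power ≈ 0.925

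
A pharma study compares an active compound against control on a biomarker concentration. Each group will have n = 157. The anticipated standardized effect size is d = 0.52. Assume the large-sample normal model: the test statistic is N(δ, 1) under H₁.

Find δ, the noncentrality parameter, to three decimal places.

The noncentrality parameter scales effect size by the design's sample-size factor: δ = d·√(n/2) = 0.52 × √(157/2) = 4.6072

δ ≈ 4.607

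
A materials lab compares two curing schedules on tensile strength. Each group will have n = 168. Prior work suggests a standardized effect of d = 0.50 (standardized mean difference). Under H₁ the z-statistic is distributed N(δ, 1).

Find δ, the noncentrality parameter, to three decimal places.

δ = d·√(n/2) = 0.50 × √(168/2) = 4.5826

δ ≈ 4.583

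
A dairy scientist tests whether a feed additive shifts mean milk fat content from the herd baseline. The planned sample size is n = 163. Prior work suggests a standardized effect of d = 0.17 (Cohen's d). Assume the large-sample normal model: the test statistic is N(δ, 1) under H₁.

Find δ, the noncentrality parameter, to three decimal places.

δ ≈ 2.170

δ = d·√n = 0.17 × √163 = 2.1704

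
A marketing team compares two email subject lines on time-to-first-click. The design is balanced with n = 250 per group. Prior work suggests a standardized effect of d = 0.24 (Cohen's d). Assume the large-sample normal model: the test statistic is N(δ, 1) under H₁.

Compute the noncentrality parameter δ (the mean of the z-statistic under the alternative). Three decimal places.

The noncentrality parameter scales effect size by the design's sample-size factor: δ = d·√(n/2) = 0.24 × √(250/2) = 2.6833

δ ≈ 2.683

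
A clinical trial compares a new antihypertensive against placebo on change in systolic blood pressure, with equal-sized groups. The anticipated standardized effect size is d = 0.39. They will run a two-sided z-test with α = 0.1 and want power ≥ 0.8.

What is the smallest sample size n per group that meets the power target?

For power 0.8 need Φ(δ − z_{0.05}) = 0.8, so δ = z_{0.05} + z_{0.20} = 1.645 + 0.842 = 2.486.
(The Φ(−δ − z_{α/2}) term is vanishingly small for δ > 0 and is dropped in the standard sample-size formula.)
δ = d·√(n/2) ⇒ n = 2(δ/d)² = 2 × (2.486 / 0.39)² = 81.30.
Round up to the next whole unit.

n = 82 per group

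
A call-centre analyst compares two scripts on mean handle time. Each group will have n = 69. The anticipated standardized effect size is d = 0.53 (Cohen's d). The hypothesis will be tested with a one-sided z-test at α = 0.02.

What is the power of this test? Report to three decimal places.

Noncentrality parameter: δ = d·√(n/2) = 0.53 × √(69/2) = 3.1130
Critical value for a one-sided test at α = 0.02: z_α = 2.054.
Power = P(Z > 2.054 − δ) = Φ(1.059) = 0.8553.

Power ≈ 0.855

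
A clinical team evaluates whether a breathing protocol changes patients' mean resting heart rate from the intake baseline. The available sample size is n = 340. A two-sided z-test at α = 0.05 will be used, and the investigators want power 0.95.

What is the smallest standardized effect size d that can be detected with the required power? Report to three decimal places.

Required noncentrality: δ = z_{0.025} + z_{0.05} = 1.960 + 1.645 = 3.605.
(Lower-tail contribution to power is negligible for δ > 0.)
δ = d·√n ⇒ d = δ/√n = 3.605/√340 = 0.1955.

d ≈ 0.195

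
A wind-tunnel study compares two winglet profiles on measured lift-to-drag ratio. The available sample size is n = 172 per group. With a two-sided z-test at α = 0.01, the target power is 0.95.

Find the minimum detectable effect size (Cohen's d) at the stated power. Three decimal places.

d ≈ 0.455

Need Φ(δ − 2.576) = 0.95, so δ = 2.576 + 1.645 = 4.221.
(The second rejection-region term Φ(−δ − z_{α/2}) is negligible and dropped.)
δ = d·√(n/2) ⇒ d = δ/√(n/2) = 4.221/√(172/2) = 0.4551.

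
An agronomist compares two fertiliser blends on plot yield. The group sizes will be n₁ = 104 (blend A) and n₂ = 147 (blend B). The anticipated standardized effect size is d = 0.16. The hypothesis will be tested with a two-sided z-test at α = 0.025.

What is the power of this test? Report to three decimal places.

Noncentrality parameter: δ = d / √(1/n₁ + 1/n₂) = 0.16 / √(1/104 + 1/147) = 1.2487
Critical value for a two-sided test at α = 0.025: z_{α/2} = 2.241.
Power = Φ(δ − 2.241) + Φ(−δ − 2.241) = Φ(-0.993) + Φ(-3.490) = 0.1604 + 0.0002 = 0.1607.

Power ≈ 0.161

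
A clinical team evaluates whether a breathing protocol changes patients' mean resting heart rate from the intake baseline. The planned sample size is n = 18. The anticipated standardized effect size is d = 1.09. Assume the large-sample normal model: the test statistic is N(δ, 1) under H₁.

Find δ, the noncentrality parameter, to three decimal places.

δ = d·√n = 1.09 × √18 = 4.6245

δ ≈ 4.624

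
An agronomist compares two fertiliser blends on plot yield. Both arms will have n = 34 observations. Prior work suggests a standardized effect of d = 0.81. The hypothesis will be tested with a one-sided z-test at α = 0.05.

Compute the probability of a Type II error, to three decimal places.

β ≈ 0.045

Noncentrality parameter: λ = d·√(n/2) = 0.81 × √(34/2) = 3.3397
One-sided α = 0.05 → critical value z_{0.05} = 1.645.
Power = P(Z > 1.645 − λ) = Φ(1.695) = 0.9549.
Type II error: β = 1 − power = 1 − 0.9549 = 0.0451.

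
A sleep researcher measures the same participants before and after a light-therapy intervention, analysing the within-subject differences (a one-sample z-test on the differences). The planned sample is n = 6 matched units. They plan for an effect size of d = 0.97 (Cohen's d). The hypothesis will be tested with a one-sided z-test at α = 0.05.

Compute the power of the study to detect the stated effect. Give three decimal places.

Noncentrality parameter: λ = d·√n = 0.97 × √6 = 2.3760
Critical value for a one-sided test at α = 0.05: z_α = 1.645.
Power = Φ(λ − 1.645) = Φ(0.731) = 0.7677.

Power ≈ 0.768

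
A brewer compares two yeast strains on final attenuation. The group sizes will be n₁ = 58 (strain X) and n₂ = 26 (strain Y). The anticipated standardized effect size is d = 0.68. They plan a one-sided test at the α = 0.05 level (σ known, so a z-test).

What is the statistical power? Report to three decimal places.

Noncentrality parameter: δ = d / √(1/n₁ + 1/n₂) = 0.68 / √(1/58 + 1/26) = 2.8812
Critical value for a one-sided test at α = 0.05: z_α = 1.645.
Power = P(Z > 1.645 − δ) = Φ(1.236) = 0.8918.

Power ≈ 0.892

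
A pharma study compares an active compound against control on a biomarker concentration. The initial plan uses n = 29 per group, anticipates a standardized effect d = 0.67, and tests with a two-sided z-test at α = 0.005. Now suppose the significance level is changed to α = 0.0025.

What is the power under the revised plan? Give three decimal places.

δ = d·√(n/2) = 0.67 × √(29/2) = 2.5513 (unchanged). New critical value: z_{0.0013} = 3.023.
Revised power = Φ(δ − 3.023) + Φ(−δ − 3.023) = Φ(-0.472) + Φ(-5.575) = 0.3184 + 0.0000 = 0.3184.

Power ≈ 0.318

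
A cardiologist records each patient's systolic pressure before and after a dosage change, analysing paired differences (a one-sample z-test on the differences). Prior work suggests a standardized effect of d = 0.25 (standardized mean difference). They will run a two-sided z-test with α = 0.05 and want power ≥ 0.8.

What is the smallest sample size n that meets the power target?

n = 126

Set Φ(δ − 1.960) = 0.8; then δ − 1.960 = Φ⁻¹(0.8) = 0.842, giving δ = 2.802.
(For δ > 0 the lower-tail rejection region contributes negligibly to power, so the one-term inversion is standard.)
δ = d·√n ⇒ n = (δ/d)² = (2.802 / 0.25)² = 125.58.
Rounding up, n = 126.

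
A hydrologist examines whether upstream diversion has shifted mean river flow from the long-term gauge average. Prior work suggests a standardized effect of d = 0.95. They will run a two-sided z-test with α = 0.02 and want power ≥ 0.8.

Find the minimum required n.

For power 0.8 need Φ(δ − z_{0.01}) = 0.8, so δ = z_{0.01} + z_{0.20} = 2.326 + 0.842 = 3.168.
(Ignoring the negligible lower-tail rejection probability gives the usual closed-form inversion.)
δ = d·√n ⇒ n = (δ/d)² = (3.168 / 0.95)² = 11.12.
Rounding up, n = 12.

n = 12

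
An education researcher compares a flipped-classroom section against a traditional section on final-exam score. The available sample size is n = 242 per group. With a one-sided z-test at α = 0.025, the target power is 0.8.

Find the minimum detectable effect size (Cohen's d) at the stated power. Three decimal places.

d ≈ 0.255

Need Φ(δ − 1.960) = 0.8, so δ = 1.960 + 0.842 = 2.802.
δ = d·√(n/2) ⇒ d = δ/√(n/2) = 2.802/√(242/2) = 0.2547.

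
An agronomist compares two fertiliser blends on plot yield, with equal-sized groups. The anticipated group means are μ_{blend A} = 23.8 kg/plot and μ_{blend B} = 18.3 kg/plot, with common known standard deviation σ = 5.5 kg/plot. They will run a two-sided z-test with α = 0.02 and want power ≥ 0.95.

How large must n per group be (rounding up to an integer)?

n = 32 per group

Standardized effect: d = |μ_{blend A} − μ_{blend B}| / σ = |23.8 − 18.3| / 5.5 = 1.0000
Set Φ(δ − 2.326) = 0.95; then δ − 2.326 = Φ⁻¹(0.95) = 1.645, giving δ = 3.971.
(The Φ(−δ − z_{α/2}) term is vanishingly small for δ > 0 and is dropped in the standard sample-size formula.)
δ = d·√(n/2) ⇒ n = 2(δ/d)² = 2 × (3.971 / 1.0000)² = 31.54.
Rounding up, n = 32 per group.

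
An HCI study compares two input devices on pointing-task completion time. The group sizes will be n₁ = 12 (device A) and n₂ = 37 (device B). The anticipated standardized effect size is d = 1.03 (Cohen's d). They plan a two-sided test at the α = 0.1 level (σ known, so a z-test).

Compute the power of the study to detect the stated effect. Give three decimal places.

Noncentrality parameter: δ = d / √(1/n₁ + 1/n₂) = 1.03 / √(1/12 + 1/37) = 3.1005
Two-sided α = 0.1 → critical value z_{0.05} = 1.645.
Power = Φ(δ − 1.645) + Φ(−δ − 1.645) = Φ(1.456) + Φ(-4.745) = 0.9273 + 0.0000 = 0.9273.

Power ≈ 0.927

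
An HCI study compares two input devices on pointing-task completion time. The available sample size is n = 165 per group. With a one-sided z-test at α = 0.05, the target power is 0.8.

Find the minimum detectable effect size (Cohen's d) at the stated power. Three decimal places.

Required noncentrality: δ = z_{0.05} + z_{0.20} = 1.645 + 0.842 = 2.486.
δ = d·√(n/2) ⇒ d = δ/√(n/2) = 2.486/√(165/2) = 0.2738.

d ≈ 0.274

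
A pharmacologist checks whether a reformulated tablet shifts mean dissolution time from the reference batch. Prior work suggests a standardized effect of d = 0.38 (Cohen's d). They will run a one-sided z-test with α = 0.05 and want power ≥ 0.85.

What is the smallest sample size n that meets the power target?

Set Φ(δ − 1.645) = 0.85; then δ − 1.645 = Φ⁻¹(0.85) = 1.036, giving δ = 2.681.
δ = d·√n ⇒ n = (δ/d)² = (2.681 / 0.38)² = 49.79.
Rounding up, n = 50.

n = 50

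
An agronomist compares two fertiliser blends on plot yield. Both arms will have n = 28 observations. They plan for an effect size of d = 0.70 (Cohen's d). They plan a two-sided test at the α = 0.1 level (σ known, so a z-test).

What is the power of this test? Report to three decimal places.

Noncentrality parameter: δ = d·√(n/2) = 0.70 × √(28/2) = 2.6192
Two-sided α = 0.1 → critical value z_{0.05} = 1.645.
Power = Φ(δ − 1.645) + Φ(−δ − 1.645) = Φ(0.974) + Φ(-4.264) = 0.8350 + 0.0000 = 0.8351.

Power ≈ 0.835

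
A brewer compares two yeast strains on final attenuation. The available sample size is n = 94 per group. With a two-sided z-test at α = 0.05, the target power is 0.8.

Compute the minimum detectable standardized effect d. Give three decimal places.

Required noncentrality: δ = z_{0.025} + z_{0.20} = 1.960 + 0.842 = 2.802.
(The second rejection-region term Φ(−δ − z_{α/2}) is negligible and dropped.)
δ = d·√(n/2) ⇒ d = δ/√(n/2) = 2.802/√(94/2) = 0.4087.

d ≈ 0.409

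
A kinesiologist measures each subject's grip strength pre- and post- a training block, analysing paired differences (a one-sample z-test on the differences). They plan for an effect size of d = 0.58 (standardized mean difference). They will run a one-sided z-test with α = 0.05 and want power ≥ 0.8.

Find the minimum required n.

n = 19

Set Φ(δ − 1.645) = 0.8; then δ − 1.645 = Φ⁻¹(0.8) = 0.842, giving δ = 2.486.
δ = d·√n ⇒ n = (δ/d)² = (2.486 / 0.58)² = 18.38.
Rounding up, n = 19.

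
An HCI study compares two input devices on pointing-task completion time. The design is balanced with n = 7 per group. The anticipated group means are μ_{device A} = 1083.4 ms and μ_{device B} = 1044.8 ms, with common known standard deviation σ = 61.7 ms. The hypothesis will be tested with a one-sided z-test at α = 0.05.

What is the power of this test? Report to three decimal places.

Standardized effect: d = |μ_{device A} − μ_{device B}| / σ = |1083.4 − 1044.8| / 61.7 = 0.6256
Noncentrality parameter: δ = d·√(n/2) = 0.6256 × √(7/2) = 1.1704
Critical value for a one-sided test at α = 0.05: z_α = 1.645.
Power = P(Z > 1.645 − δ) = Φ(-0.474) = 0.3176.

Power ≈ 0.318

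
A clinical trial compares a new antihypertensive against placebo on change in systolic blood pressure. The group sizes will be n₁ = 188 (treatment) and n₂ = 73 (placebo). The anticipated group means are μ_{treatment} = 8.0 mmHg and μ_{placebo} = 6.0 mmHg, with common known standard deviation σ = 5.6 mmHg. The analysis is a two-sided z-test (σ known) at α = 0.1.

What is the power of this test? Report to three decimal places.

Standardized effect: d = |μ_{treatment} − μ_{placebo}| / σ = |8.0 − 6.0| / 5.6 = 0.3571
Noncentrality parameter: δ = d / √(1/n₁ + 1/n₂) = 0.3571 / √(1/188 + 1/73) = 2.5898
Two-sided α = 0.1 → critical value z_{0.05} = 1.645.
Power = Φ(δ − 1.645) + Φ(−δ − 1.645) = Φ(0.945) + Φ(-4.235) = 0.8277 + 0.0000 = 0.8277.

Power ≈ 0.828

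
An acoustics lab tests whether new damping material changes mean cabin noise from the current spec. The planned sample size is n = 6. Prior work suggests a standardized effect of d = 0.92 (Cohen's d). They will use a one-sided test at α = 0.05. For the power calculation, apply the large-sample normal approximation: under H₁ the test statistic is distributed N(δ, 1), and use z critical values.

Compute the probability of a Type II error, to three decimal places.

Noncentrality parameter: δ = d·√n = 0.92 × √6 = 2.2535
Critical value for a one-sided test at α = 0.05: z_α = 1.645.
Power = Φ(δ − 1.645) = Φ(0.609) = 0.7286.
Type II error: β = 1 − power = 1 − 0.7286 = 0.2714.

β ≈ 0.271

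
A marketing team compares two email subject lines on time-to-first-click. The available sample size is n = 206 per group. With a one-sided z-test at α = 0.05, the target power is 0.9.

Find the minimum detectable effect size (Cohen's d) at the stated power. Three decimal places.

d ≈ 0.288

Required noncentrality: δ = z_{0.05} + z_{0.10} = 1.645 + 1.282 = 2.926.
δ = d·√(n/2) ⇒ d = δ/√(n/2) = 2.926/√(206/2) = 0.2883.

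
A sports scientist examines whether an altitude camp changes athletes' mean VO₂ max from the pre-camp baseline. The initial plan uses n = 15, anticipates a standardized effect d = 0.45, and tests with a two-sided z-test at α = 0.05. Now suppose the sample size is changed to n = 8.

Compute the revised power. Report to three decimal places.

With n = 8: δ = d·√n = 0.45 × √8 = 1.2728. Critical value z_{0.025} = 1.960.
Revised power = Φ(δ − 1.960) + Φ(−δ − 1.960) = Φ(-0.687) + Φ(-3.233) = 0.2460 + 0.0006 = 0.2466.

Power ≈ 0.247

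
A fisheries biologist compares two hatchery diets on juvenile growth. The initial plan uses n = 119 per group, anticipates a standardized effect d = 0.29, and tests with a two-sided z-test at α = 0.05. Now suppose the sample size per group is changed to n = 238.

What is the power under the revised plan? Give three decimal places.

With n = 238 per group: δ = d·√(n/2) = 0.29 × √(238/2) = 3.1635. Critical value z_{0.025} = 1.960.
Revised power = Φ(δ − 1.960) + Φ(−δ − 1.960) = Φ(1.204) + Φ(-5.123) = 0.8856 + 0.0000 = 0.8856.

Power ≈ 0.886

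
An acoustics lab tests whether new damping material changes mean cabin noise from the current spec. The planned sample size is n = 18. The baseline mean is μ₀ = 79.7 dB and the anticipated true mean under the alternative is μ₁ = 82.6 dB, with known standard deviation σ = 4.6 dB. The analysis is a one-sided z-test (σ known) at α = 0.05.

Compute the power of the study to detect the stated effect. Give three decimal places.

Standardized effect: d = |μ₁ − μ₀| / σ = |82.6 − 79.7| / 4.6 = 0.6304
Noncentrality parameter: δ = d·√n = 0.6304 × √18 = 2.6747
Critical value for a one-sided test at α = 0.05: z_α = 1.645.
Power = Φ(δ − 1.645) = Φ(1.030) = 0.8485.

Power ≈ 0.848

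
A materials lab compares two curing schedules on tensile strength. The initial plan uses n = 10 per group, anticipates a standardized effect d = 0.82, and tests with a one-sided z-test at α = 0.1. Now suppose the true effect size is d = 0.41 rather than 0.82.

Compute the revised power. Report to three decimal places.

With d = 0.41: δ = d·√(n/2) = 0.41 × √(10/2) = 0.9168. Critical value z_{0.1} = 1.282.
Revised power = P(Z > 1.282 − δ) = Φ(-0.365) = 0.3576.

Power ≈ 0.358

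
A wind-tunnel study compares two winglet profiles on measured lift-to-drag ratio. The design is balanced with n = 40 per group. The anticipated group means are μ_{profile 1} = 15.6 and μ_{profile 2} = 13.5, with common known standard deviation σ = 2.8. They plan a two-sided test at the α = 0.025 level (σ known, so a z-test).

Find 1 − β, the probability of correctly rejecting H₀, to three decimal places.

Standardized effect: d = |μ_{profile 1} − μ_{profile 2}| / σ = |15.6 − 13.5| / 2.8 = 0.7500
Noncentrality parameter: δ = d·√(n/2) = 0.7500 × √(40/2) = 3.3541
Critical value for a two-sided test at α = 0.025: z_{α/2} = 2.241.
Power = Φ(δ − 2.241) + Φ(−δ − 2.241) = Φ(1.113) + Φ(-5.596) = 0.8671 + 0.0000 = 0.8671.

Power ≈ 0.867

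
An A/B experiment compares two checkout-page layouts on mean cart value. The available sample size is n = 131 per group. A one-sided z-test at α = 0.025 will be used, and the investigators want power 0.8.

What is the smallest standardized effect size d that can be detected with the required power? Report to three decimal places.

d ≈ 0.346

Need Φ(δ − 1.960) = 0.8, so δ = 1.960 + 0.842 = 2.802.
δ = d·√(n/2) ⇒ d = δ/√(n/2) = 2.802/√(131/2) = 0.3462.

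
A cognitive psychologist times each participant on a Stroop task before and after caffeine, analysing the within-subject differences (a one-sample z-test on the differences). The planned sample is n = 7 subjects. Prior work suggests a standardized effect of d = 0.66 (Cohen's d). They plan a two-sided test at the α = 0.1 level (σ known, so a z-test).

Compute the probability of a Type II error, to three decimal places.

Noncentrality parameter: δ = d·√n = 0.66 × √7 = 1.7462
Two-sided α = 0.1 → critical value z_{0.05} = 1.645.
Power = Φ(δ − 1.645) + Φ(−δ − 1.645) = Φ(0.101) + Φ(-3.391) = 0.5404 + 0.0003 = 0.5407.
Type II error: β = 1 − power = 1 − 0.5407 = 0.4593.

β ≈ 0.459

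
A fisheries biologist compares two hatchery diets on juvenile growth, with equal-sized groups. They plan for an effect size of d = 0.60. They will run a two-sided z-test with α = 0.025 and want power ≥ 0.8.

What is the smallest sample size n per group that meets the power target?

For power 0.8 need Φ(δ − z_{0.0125}) = 0.8, so δ = z_{0.0125} + z_{0.20} = 2.241 + 0.842 = 3.083.
(The Φ(−δ − z_{α/2}) term is vanishingly small for δ > 0 and is dropped in the standard sample-size formula.)
δ = d·√(n/2) ⇒ n = 2(δ/d)² = 2 × (3.083 / 0.60)² = 52.81.
Rounding up, n = 53 per group.

n = 53 per group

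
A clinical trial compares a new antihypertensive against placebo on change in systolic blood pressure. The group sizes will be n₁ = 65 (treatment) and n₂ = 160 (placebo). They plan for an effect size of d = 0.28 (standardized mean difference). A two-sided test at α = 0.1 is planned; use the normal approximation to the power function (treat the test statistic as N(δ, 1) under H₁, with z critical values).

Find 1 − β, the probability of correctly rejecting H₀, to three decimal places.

Noncentrality parameter: δ = d / √(1/n₁ + 1/n₂) = 0.28 / √(1/65 + 1/160) = 1.9036
Two-sided α = 0.1 → critical value z_{0.05} = 1.645.
Power = Φ(δ − 1.645) + Φ(−δ − 1.645) = Φ(0.259) + Φ(-3.548) = 0.6021 + 0.0002 = 0.6023.

Power ≈ 0.602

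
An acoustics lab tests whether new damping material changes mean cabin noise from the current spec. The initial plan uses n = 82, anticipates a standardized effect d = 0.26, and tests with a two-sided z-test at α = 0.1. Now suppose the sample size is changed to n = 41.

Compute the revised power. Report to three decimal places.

Power ≈ 0.508

With n = 41: δ = d·√n = 0.26 × √41 = 1.6648. Critical value z_{0.05} = 1.645.
Revised power = Φ(δ − 1.645) + Φ(−δ − 1.645) = Φ(0.020) + Φ(-3.310) = 0.5080 + 0.0005 = 0.5084.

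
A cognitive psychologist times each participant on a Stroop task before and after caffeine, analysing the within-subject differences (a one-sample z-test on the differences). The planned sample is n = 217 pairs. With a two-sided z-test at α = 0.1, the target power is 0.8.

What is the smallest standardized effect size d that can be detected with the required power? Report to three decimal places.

d ≈ 0.169

Need Φ(δ − 1.645) = 0.8, so δ = 1.645 + 0.842 = 2.486.
(The second rejection-region term Φ(−δ − z_{α/2}) is negligible and dropped.)
δ = d·√n ⇒ d = δ/√n = 2.486/√217 = 0.1688.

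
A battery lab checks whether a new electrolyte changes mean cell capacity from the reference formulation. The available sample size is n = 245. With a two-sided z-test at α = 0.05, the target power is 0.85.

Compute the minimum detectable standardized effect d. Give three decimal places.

d ≈ 0.191

Need Φ(δ − 1.960) = 0.85, so δ = 1.960 + 1.036 = 2.996.
(The second rejection-region term Φ(−δ − z_{α/2}) is negligible and dropped.)
δ = d·√n ⇒ d = δ/√n = 2.996/√245 = 0.1914.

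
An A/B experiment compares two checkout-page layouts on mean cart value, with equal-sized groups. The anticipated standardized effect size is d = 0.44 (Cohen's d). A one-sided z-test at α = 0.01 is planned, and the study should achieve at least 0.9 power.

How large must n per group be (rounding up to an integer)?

For power 0.9 need Φ(δ − z_{0.01}) = 0.9, so δ = z_{0.01} + z_{0.10} = 2.326 + 1.282 = 3.608.
δ = d·√(n/2) ⇒ n = 2(δ/d)² = 2 × (3.608 / 0.44)² = 134.47.
Rounding up, n = 135 per group.

n = 135 per group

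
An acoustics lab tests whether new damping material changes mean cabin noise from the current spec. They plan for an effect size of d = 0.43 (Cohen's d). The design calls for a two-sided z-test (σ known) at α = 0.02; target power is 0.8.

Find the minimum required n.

For power 0.8 need Φ(δ − z_{0.01}) = 0.8, so δ = z_{0.01} + z_{0.20} = 2.326 + 0.842 = 3.168.
(Ignoring the negligible lower-tail rejection probability gives the usual closed-form inversion.)
δ = d·√n ⇒ n = (δ/d)² = (3.168 / 0.43)² = 54.28.
Rounding up, n = 55.

n = 55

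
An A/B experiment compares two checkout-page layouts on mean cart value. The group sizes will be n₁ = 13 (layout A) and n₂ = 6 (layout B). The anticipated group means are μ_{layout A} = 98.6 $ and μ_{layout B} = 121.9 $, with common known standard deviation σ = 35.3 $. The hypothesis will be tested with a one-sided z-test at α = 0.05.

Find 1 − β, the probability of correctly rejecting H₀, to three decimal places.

Power ≈ 0.379

Standardized effect: d = |μ_{layout A} − μ_{layout B}| / σ = |98.6 − 121.9| / 35.3 = 0.6601
Noncentrality parameter: δ = d / √(1/n₁ + 1/n₂) = 0.6601 / √(1/13 + 1/6) = 1.3374
Critical value for a one-sided test at α = 0.05: z_α = 1.645.
Power = P(Z > 1.645 − δ) = Φ(-0.307) = 0.3792.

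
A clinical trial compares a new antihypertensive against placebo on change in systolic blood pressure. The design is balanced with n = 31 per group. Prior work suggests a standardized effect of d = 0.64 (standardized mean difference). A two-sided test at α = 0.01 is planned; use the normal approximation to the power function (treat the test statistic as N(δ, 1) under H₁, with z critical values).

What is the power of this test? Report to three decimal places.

Power ≈ 0.478

Noncentrality parameter: δ = d·√(n/2) = 0.64 × √(31/2) = 2.5197
Two-sided α = 0.01 → critical value z_{0.005} = 2.576.
Power = Φ(δ − 2.576) + Φ(−δ − 2.576) = Φ(-0.056) + Φ(-5.096) = 0.4776 + 0.0000 = 0.4776.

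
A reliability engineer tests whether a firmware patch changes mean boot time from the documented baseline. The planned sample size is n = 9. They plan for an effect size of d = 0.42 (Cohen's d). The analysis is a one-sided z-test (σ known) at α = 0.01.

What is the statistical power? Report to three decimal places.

Power ≈ 0.143

Noncentrality parameter: λ = d·√n = 0.42 × √9 = 1.2600
Critical value for a one-sided test at α = 0.01: z_α = 2.326.
Power = Φ(λ − 2.326) = Φ(-1.066) = 0.1431.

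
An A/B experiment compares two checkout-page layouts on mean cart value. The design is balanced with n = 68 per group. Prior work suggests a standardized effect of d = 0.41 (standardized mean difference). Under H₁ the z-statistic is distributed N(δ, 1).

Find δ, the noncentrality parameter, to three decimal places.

δ ≈ 2.391

δ = d·√(n/2) = 0.41 × √(68/2) = 2.3907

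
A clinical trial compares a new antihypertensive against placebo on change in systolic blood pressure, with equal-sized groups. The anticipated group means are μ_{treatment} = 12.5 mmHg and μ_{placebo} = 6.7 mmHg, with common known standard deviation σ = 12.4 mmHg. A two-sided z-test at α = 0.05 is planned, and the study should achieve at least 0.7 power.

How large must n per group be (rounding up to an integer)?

Standardized effect: d = |μ_{treatment} − μ_{placebo}| / σ = |12.5 − 6.7| / 12.4 = 0.4677
Set Φ(δ − 1.960) = 0.7; then δ − 1.960 = Φ⁻¹(0.7) = 0.524, giving δ = 2.484.
(Ignoring the negligible lower-tail rejection probability gives the usual closed-form inversion.)
δ = d·√(n/2) ⇒ n = 2(δ/d)² = 2 × (2.484 / 0.4677)² = 56.42.
Rounding up, n = 57 per group.

n = 57 per group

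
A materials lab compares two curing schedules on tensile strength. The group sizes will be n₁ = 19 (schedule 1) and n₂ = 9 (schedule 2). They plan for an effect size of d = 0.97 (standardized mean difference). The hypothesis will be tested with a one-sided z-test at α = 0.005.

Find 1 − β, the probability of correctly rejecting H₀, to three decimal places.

Power ≈ 0.429

Noncentrality parameter: δ = d / √(1/n₁ + 1/n₂) = 0.97 / √(1/19 + 1/9) = 2.3971
One-sided α = 0.005 → critical value z_{0.005} = 2.576.
Power = P(Z > 2.576 − δ) = Φ(-0.179) = 0.4291.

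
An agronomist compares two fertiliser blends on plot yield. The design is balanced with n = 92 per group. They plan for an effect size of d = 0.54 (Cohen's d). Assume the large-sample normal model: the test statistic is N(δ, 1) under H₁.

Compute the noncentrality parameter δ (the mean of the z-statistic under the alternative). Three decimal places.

The noncentrality parameter scales effect size by the design's sample-size factor: δ = d·√(n/2) = 0.54 × √(92/2) = 3.6625

δ ≈ 3.662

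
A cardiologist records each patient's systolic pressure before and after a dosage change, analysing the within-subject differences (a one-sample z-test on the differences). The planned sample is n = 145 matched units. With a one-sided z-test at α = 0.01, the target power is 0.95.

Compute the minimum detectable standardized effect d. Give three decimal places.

Need Φ(δ − 2.326) = 0.95, so δ = 2.326 + 1.645 = 3.971.
δ = d·√n ⇒ d = δ/√n = 3.971/√145 = 0.3298.

d ≈ 0.330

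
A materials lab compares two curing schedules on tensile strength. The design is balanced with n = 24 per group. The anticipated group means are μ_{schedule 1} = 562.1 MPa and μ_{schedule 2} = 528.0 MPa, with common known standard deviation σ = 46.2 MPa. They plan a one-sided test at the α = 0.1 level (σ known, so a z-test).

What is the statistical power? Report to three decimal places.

Standardized effect: d = |μ_{schedule 1} − μ_{schedule 2}| / σ = |562.1 − 528.0| / 46.2 = 0.7381
Noncentrality parameter: δ = d·√(n/2) = 0.7381 × √(24/2) = 2.5568
Critical value for a one-sided test at α = 0.1: z_α = 1.282.
Power = Φ(δ − 1.282) = Φ(1.275) = 0.8989.

Power ≈ 0.899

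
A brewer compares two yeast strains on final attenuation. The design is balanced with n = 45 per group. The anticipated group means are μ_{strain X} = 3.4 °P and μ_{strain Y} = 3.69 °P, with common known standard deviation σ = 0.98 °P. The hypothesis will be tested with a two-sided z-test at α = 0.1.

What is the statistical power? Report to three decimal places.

Standardized effect: d = |μ_{strain X} − μ_{strain Y}| / σ = |3.4 − 3.69| / 0.98 = 0.2959
Noncentrality parameter: δ = d·√(n/2) = 0.2959 × √(45/2) = 1.4037
Two-sided α = 0.1 → critical value z_{0.05} = 1.645.
Power = Φ(δ − 1.645) + Φ(−δ − 1.645) = Φ(-0.241) + Φ(-3.049) = 0.4047 + 0.0011 = 0.4059.

Power ≈ 0.406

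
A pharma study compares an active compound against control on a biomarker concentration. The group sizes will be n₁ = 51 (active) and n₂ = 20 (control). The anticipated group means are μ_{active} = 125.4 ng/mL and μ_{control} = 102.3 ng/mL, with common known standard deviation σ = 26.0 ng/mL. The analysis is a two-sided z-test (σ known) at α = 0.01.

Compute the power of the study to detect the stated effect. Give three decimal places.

Standardized effect: d = |μ_{active} − μ_{control}| / σ = |125.4 − 102.3| / 26.0 = 0.8885
Noncentrality parameter: δ = d / √(1/n₁ + 1/n₂) = 0.8885 / √(1/51 + 1/20) = 3.3675
Critical value for a two-sided test at α = 0.01: z_{α/2} = 2.576.
Power = Φ(δ − 2.576) + Φ(−δ − 2.576) = Φ(0.792) + Φ(-5.943) = 0.7857 + 0.0000 = 0.7857.

Power ≈ 0.786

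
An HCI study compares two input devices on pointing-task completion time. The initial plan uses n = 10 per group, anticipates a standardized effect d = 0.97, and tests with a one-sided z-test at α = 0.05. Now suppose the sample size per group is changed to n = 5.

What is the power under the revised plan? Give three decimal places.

Power ≈ 0.456

With n = 5 per group: δ = d·√(n/2) = 0.97 × √(5/2) = 1.5337. Critical value z_{0.05} = 1.645.
Revised power = P(Z > 1.645 − δ) = Φ(-0.111) = 0.4557.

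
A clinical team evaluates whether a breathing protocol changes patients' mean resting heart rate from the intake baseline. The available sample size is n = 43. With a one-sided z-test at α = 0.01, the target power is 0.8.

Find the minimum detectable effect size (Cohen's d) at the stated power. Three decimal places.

Required noncentrality: δ = z_{0.01} + z_{0.20} = 2.326 + 0.842 = 3.168.
δ = d·√n ⇒ d = δ/√n = 3.168/√43 = 0.4831.

d ≈ 0.483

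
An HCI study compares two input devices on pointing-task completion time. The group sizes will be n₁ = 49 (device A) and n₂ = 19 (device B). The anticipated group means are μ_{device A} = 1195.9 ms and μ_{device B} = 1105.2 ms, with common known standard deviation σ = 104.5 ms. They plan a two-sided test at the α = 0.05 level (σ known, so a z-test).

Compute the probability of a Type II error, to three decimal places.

β ≈ 0.105

Standardized effect: d = |μ_{device A} − μ_{device B}| / σ = |1195.9 − 1105.2| / 104.5 = 0.8679
Noncentrality parameter: δ = d / √(1/n₁ + 1/n₂) = 0.8679 / √(1/49 + 1/19) = 3.2115
Two-sided α = 0.05 → critical value z_{0.025} = 1.960.
Power = Φ(δ − 1.960) + Φ(−δ − 1.960) = Φ(1.252) + Φ(-5.171) = 0.8946 + 0.0000 = 0.8946.
Type II error: β = 1 − power = 1 − 0.8946 = 0.1054.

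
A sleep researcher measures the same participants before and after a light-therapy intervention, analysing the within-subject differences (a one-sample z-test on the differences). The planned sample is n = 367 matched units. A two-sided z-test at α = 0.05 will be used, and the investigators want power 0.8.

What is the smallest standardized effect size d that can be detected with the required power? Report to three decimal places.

d ≈ 0.146

Required noncentrality: δ = z_{0.025} + z_{0.20} = 1.960 + 0.842 = 2.802.
(The second rejection-region term Φ(−δ − z_{α/2}) is negligible and dropped.)
δ = d·√n ⇒ d = δ/√n = 2.802/√367 = 0.1462.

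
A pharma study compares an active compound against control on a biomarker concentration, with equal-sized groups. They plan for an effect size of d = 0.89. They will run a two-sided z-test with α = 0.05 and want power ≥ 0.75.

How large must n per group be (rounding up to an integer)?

n = 18 per group

For power 0.75 need Φ(δ − z_{0.025}) = 0.75, so δ = z_{0.025} + z_{0.25} = 1.960 + 0.674 = 2.634.
(The Φ(−δ − z_{α/2}) term is vanishingly small for δ > 0 and is dropped in the standard sample-size formula.)
δ = d·√(n/2) ⇒ n = 2(δ/d)² = 2 × (2.634 / 0.89)² = 17.52.
Rounding up, n = 18 per group.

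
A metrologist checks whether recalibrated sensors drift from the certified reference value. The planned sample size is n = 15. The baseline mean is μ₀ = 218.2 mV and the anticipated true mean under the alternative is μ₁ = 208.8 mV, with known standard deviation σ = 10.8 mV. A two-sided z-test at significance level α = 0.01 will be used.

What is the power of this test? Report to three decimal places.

Standardized effect: d = |μ₁ − μ₀| / σ = |208.8 − 218.2| / 10.8 = 0.8704
Noncentrality parameter: δ = d·√n = 0.8704 × √15 = 3.3709
Critical value for a two-sided test at α = 0.01: z_{α/2} = 2.576.
Power = Φ(δ − 2.576) + Φ(−δ − 2.576) = Φ(0.795) + Φ(-5.947) = 0.7867 + 0.0000 = 0.7867.

Power ≈ 0.787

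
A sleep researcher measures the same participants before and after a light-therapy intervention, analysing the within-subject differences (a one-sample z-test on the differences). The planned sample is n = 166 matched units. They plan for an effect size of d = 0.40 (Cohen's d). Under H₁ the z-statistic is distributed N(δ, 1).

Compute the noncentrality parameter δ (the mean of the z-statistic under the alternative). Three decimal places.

δ = d·√n = 0.40 × √166 = 5.1536

δ ≈ 5.154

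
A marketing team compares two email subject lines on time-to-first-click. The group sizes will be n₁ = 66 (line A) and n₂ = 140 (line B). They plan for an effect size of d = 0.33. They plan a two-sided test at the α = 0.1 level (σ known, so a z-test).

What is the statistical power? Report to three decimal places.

Noncentrality parameter: δ = d / √(1/n₁ + 1/n₂) = 0.33 / √(1/66 + 1/140) = 2.2101
Two-sided α = 0.1 → critical value z_{0.05} = 1.645.
Power = Φ(δ − 1.645) + Φ(−δ − 1.645) = Φ(0.565) + Φ(-3.855) = 0.7141 + 0.0001 = 0.7141.

Power ≈ 0.714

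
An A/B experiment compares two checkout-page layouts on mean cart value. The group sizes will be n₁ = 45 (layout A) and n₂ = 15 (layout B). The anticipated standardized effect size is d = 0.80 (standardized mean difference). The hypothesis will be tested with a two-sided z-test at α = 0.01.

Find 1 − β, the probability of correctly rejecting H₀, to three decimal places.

Power ≈ 0.543

Noncentrality parameter: δ = d / √(1/n₁ + 1/n₂) = 0.80 / √(1/45 + 1/15) = 2.6833
Critical value for a two-sided test at α = 0.01: z_{α/2} = 2.576.
Power = Φ(δ − 2.576) + Φ(−δ − 2.576) = Φ(0.107) + Φ(-5.259) = 0.5428 + 0.0000 = 0.5428.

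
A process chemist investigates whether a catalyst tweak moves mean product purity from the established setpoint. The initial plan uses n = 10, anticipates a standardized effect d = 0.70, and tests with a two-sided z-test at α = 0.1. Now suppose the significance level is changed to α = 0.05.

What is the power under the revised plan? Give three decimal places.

δ = d·√n = 0.70 × √10 = 2.2136 (unchanged). New critical value: z_{0.025} = 1.960.
Revised power = Φ(δ − 1.960) + Φ(−δ − 1.960) = Φ(0.254) + Φ(-4.174) = 0.6001 + 0.0000 = 0.6001.

Power ≈ 0.600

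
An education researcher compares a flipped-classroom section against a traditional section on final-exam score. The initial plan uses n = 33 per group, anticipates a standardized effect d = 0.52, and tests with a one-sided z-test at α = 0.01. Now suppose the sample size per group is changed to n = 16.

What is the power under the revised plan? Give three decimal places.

With n = 16 per group: δ = d·√(n/2) = 0.52 × √(16/2) = 1.4708. Critical value z_{0.01} = 2.326.
Revised power = P(Z > 2.326 − δ) = Φ(-0.856) = 0.1961.

Power ≈ 0.196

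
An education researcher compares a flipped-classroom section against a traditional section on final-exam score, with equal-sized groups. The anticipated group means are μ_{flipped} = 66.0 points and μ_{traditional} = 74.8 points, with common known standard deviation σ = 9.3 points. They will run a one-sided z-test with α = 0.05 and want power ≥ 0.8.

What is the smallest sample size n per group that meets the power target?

Standardized effect: d = |μ_{flipped} − μ_{traditional}| / σ = |66.0 − 74.8| / 9.3 = 0.9462
For power 0.8 need Φ(δ − z_{0.05}) = 0.8, so δ = z_{0.05} + z_{0.20} = 1.645 + 0.842 = 2.486.
δ = d·√(n/2) ⇒ n = 2(δ/d)² = 2 × (2.486 / 0.9462)² = 13.81.
Round up to the next whole unit.

n = 14 per group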